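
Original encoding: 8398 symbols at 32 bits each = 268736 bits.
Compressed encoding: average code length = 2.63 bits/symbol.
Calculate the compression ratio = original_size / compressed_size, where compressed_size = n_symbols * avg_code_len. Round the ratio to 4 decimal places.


original_size = n_symbols * orig_bits = 8398 * 32 = 268736 bits
compressed_size = n_symbols * avg_code_len = 8398 * 2.63 = 22086.74 bits
ratio = original_size / compressed_size = 268736 / 22086.74 = 12.1673

Compression ratio = 12.1673


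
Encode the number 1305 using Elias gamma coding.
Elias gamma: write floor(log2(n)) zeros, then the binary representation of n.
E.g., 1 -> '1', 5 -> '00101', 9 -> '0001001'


num_bits = floor(log2(1305)) + 1 = 11
leading_zeros = num_bits - 1 = 10
binary(1305) = 10100011001

Elias gamma(1305) = '0000000000' + '10100011001' = 000000000010100011001 (21 bits)


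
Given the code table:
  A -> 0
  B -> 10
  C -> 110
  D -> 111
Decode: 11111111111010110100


Decoding:
111 -> D
111 -> D
111 -> D
110 -> C
10 -> B
110 -> C
10 -> B
0 -> A


Result: DDDCBCBA


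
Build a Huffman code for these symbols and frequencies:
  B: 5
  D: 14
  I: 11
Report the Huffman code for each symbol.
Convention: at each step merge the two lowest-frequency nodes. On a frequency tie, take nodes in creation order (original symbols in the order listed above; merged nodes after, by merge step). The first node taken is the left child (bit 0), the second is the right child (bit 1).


Huffman tree construction:
Step 1: Merge B(5) + I(11) = 16
Step 2: Merge D(14) + (B+I)(16) = 30
Read each symbol's code off the tree from the root (left child = 0, right child = 1).

Codes:
  B: 10 (length 2)
  D: 0 (length 1)
  I: 11 (length 2)
Average code length: 46/30 = 1.5333 bits/symbol


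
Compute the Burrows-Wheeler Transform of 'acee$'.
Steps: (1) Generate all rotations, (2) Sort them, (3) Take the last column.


Rotations (sorted):
  0: $acee -> last char: e
  1: acee$ -> last char: $
  2: cee$a -> last char: a
  3: e$ace -> last char: e
  4: ee$ac -> last char: c


BWT = e$aec


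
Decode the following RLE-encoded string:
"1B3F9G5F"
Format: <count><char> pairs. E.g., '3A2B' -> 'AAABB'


Expanding each <count><char> pair:
  1B -> 'B'
  3F -> 'FFF'
  9G -> 'GGGGGGGGG'
  5F -> 'FFFFF'

Decoded = BFFFGGGGGGGGGFFFFF


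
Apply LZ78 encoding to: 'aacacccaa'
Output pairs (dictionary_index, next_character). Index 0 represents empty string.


LZ78 encoding steps:
Dictionary: {0: ''}
Step 1: w='' (idx 0), next='a' -> output (0, 'a'), add 'a' as idx 1
Step 2: w='a' (idx 1), next='c' -> output (1, 'c'), add 'ac' as idx 2
Step 3: w='ac' (idx 2), next='c' -> output (2, 'c'), add 'acc' as idx 3
Step 4: w='' (idx 0), next='c' -> output (0, 'c'), add 'c' as idx 4
Step 5: w='a' (idx 1), next='a' -> output (1, 'a'), add 'aa' as idx 5


Encoded: [(0, 'a'), (1, 'c'), (2, 'c'), (0, 'c'), (1, 'a')]


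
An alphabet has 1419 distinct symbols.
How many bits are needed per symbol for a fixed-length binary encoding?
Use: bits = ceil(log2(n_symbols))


log2(1419) = 10.4707
Bracket: 2^10 = 1024 < 1419 <= 2^11 = 2048
So ceil(log2(1419)) = 11

bits = ceil(log2(1419)) = ceil(10.4707) = 11 bits


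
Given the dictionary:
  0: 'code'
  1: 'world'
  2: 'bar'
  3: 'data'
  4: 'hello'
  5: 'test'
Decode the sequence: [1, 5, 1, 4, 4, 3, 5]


Look up each index in the dictionary:
  1 -> 'world'
  5 -> 'test'
  1 -> 'world'
  4 -> 'hello'
  4 -> 'hello'
  3 -> 'data'
  5 -> 'test'

Decoded: "world test world hello hello data test"


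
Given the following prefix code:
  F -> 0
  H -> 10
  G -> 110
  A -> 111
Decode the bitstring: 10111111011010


Decoding step by step:
Bits 10 -> H
Bits 111 -> A
Bits 111 -> A
Bits 0 -> F
Bits 110 -> G
Bits 10 -> H


Decoded message: HAAFGH


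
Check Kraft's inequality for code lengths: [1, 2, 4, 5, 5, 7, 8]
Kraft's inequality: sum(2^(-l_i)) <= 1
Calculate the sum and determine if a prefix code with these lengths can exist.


Sum = 2^(-1) + 2^(-2) + 2^(-4) + 2^(-5) + 2^(-5) + 2^(-7) + 2^(-8)
    = 0.5 + 0.25 + 0.0625 + 0.03125 + 0.03125 + 0.0078125 + 0.00390625
    = 227/256 = 0.88671875
Since 0.88671875 <= 1, Kraft's inequality IS satisfied.
A prefix code with these lengths CAN exist.

Kraft sum = 0.88671875. Satisfied.


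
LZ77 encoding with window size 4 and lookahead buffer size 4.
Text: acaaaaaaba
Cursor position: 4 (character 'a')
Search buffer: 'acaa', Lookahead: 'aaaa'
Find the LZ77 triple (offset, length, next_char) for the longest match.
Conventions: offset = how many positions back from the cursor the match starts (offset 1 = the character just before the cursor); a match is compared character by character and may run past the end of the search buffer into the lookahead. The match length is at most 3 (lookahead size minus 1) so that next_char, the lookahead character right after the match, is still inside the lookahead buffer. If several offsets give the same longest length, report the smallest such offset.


Try each offset into the search buffer:
  offset=1 (pos 3, char 'a'): match length 3
  offset=2 (pos 2, char 'a'): match length 3
  offset=3 (pos 1, char 'c'): match length 0
  offset=4 (pos 0, char 'a'): match length 1
Longest match has length 3, found at offsets 1, 2; take the smallest, offset 1.
next_char = character at position 4 + 3 = 7 -> 'a'

Best match: offset=1, length=3 (matching 'aaa' starting at position 3)
LZ77 triple: (1, 3, 'a')


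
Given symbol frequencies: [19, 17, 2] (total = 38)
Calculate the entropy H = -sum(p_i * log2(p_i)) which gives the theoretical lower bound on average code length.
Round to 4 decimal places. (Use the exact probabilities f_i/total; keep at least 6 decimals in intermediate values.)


Per-symbol terms -p_i * log2(p_i) with p_i = f_i/38:
  p = 19/38 = 0.500000: log2(p) = -1.000000, -p*log2(p) = 0.500000
  p = 17/38 = 0.447368: log2(p) = -1.160465, -p*log2(p) = 0.519155
  p = 2/38 = 0.052632: log2(p) = -4.247928, -p*log2(p) = 0.223575
H = 0.500000 + 0.519155 + 0.223575 = 1.242730

H = 1.2427 bits/symbol


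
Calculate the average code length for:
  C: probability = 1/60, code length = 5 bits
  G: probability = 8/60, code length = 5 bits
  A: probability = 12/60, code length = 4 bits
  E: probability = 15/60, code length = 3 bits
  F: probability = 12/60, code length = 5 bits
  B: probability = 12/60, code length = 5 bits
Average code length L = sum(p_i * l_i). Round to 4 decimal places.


Weighted contributions p_i * l_i:
  C: (1/60) * 5 = 5/60
  G: (8/60) * 5 = 40/60
  A: (12/60) * 4 = 48/60
  E: (15/60) * 3 = 45/60
  F: (12/60) * 5 = 60/60
  B: (12/60) * 5 = 60/60
Sum = (5 + 40 + 48 + 45 + 60 + 60)/60 = 258/60

L = 258/60 = 4.3000 bits/symbol


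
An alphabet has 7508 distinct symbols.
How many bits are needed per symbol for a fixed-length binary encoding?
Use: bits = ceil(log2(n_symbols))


log2(7508) = 12.8742
Bracket: 2^12 = 4096 < 7508 <= 2^13 = 8192
So ceil(log2(7508)) = 13

bits = ceil(log2(7508)) = ceil(12.8742) = 13 bits


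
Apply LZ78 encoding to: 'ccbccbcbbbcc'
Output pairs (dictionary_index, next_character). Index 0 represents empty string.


LZ78 encoding steps:
Dictionary: {0: ''}
Step 1: w='' (idx 0), next='c' -> output (0, 'c'), add 'c' as idx 1
Step 2: w='c' (idx 1), next='b' -> output (1, 'b'), add 'cb' as idx 2
Step 3: w='c' (idx 1), next='c' -> output (1, 'c'), add 'cc' as idx 3
Step 4: w='' (idx 0), next='b' -> output (0, 'b'), add 'b' as idx 4
Step 5: w='cb' (idx 2), next='b' -> output (2, 'b'), add 'cbb' as idx 5
Step 6: w='b' (idx 4), next='c' -> output (4, 'c'), add 'bc' as idx 6
Step 7: w='c' (idx 1), end of input -> output (1, '')


Encoded: [(0, 'c'), (1, 'b'), (1, 'c'), (0, 'b'), (2, 'b'), (4, 'c'), (1, '')]


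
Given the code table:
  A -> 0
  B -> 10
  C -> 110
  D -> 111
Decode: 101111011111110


Decoding:
10 -> B
111 -> D
10 -> B
111 -> D
111 -> D
10 -> B


Result: BDBDDB


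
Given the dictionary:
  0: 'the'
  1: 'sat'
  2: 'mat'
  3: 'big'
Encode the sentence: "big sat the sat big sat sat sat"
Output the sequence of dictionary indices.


Look up each word in the dictionary:
  'big' -> 3
  'sat' -> 1
  'the' -> 0
  'sat' -> 1
  'big' -> 3
  'sat' -> 1
  'sat' -> 1
  'sat' -> 1

Encoded: [3, 1, 0, 1, 3, 1, 1, 1]


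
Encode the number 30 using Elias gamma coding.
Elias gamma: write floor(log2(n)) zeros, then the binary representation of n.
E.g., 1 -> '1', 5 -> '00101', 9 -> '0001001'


num_bits = floor(log2(30)) + 1 = 5
leading_zeros = num_bits - 1 = 4
binary(30) = 11110

Elias gamma(30) = '0000' + '11110' = 000011110 (9 bits)


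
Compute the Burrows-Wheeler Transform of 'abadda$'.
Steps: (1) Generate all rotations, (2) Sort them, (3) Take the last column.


Rotations (sorted):
  0: $abadda -> last char: a
  1: a$abadd -> last char: d
  2: abadda$ -> last char: $
  3: adda$ab -> last char: b
  4: badda$a -> last char: a
  5: da$abad -> last char: d
  6: dda$aba -> last char: a


BWT = ad$bada


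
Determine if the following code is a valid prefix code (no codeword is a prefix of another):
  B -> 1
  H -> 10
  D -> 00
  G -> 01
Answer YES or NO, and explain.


Checking each pair (does one codeword prefix another?):
  B='1' vs H='10': prefix -- VIOLATION

NO -- this is NOT a valid prefix code. B (1) is a prefix of H (10).


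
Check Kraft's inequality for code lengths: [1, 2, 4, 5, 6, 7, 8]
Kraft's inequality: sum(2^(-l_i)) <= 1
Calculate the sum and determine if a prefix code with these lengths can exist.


Sum = 2^(-1) + 2^(-2) + 2^(-4) + 2^(-5) + 2^(-6) + 2^(-7) + 2^(-8)
    = 0.5 + 0.25 + 0.0625 + 0.03125 + 0.015625 + 0.0078125 + 0.00390625
    = 223/256 = 0.87109375
Since 0.87109375 <= 1, Kraft's inequality IS satisfied.
A prefix code with these lengths CAN exist.

Kraft sum = 0.87109375. Satisfied.


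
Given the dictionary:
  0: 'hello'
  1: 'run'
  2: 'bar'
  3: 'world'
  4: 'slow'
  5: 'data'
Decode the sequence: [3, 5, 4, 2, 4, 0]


Look up each index in the dictionary:
  3 -> 'world'
  5 -> 'data'
  4 -> 'slow'
  2 -> 'bar'
  4 -> 'slow'
  0 -> 'hello'

Decoded: "world data slow bar slow hello"


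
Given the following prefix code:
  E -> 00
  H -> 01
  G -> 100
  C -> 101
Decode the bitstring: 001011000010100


Decoding step by step:
Bits 00 -> E
Bits 101 -> C
Bits 100 -> G
Bits 00 -> E
Bits 101 -> C
Bits 00 -> E


Decoded message: ECGECE


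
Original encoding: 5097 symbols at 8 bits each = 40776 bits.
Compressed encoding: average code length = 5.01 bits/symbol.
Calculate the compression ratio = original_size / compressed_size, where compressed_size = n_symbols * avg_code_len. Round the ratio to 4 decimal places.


original_size = n_symbols * orig_bits = 5097 * 8 = 40776 bits
compressed_size = n_symbols * avg_code_len = 5097 * 5.01 = 25535.97 bits
ratio = original_size / compressed_size = 40776 / 25535.97 = 1.5968

Compression ratio = 1.5968


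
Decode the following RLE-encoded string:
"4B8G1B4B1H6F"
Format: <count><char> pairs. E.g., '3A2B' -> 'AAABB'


Expanding each <count><char> pair:
  4B -> 'BBBB'
  8G -> 'GGGGGGGG'
  1B -> 'B'
  4B -> 'BBBB'
  1H -> 'H'
  6F -> 'FFFFFF'

Decoded = BBBBGGGGGGGGBBBBBHFFFFFF


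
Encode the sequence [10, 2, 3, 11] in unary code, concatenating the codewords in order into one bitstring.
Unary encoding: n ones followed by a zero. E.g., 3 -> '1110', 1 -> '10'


Encode each number as n ones followed by a terminating 0:
  10 -> 11111111110 (11 bits)
  2 -> 110 (3 bits)
  3 -> 1110 (4 bits)
  11 -> 111111111110 (12 bits)
Total length = 11 + 3 + 4 + 12 = 30 bits.

Unary([10, 2, 3, 11]) = 111111111101101110111111111110 (30 bits)


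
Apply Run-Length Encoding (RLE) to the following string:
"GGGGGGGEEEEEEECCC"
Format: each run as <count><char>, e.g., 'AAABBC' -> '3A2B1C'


Scanning runs left to right:
  i=0: run of 'G' x 7 -> '7G'
  i=7: run of 'E' x 7 -> '7E'
  i=14: run of 'C' x 3 -> '3C'

RLE = 7G7E3C


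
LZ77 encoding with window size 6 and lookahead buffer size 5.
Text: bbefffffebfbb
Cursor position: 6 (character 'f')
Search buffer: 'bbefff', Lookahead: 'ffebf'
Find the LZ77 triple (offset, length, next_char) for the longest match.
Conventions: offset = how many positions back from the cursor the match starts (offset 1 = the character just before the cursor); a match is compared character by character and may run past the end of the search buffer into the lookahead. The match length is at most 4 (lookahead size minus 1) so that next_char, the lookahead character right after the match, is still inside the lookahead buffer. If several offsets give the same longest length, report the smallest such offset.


Try each offset into the search buffer:
  offset=1 (pos 5, char 'f'): match length 2
  offset=2 (pos 4, char 'f'): match length 2
  offset=3 (pos 3, char 'f'): match length 2
  offset=4 (pos 2, char 'e'): match length 0
  offset=5 (pos 1, char 'b'): match length 0
  offset=6 (pos 0, char 'b'): match length 0
Longest match has length 2, found at offsets 1, 2, 3; take the smallest, offset 1.
next_char = character at position 6 + 2 = 8 -> 'e'

Best match: offset=1, length=2 (matching 'ff' starting at position 5)
LZ77 triple: (1, 2, 'e')


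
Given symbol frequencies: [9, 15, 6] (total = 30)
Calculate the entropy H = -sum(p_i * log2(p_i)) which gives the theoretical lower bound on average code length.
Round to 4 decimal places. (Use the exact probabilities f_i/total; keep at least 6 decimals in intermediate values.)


Per-symbol terms -p_i * log2(p_i) with p_i = f_i/30:
  p = 9/30 = 0.300000: log2(p) = -1.736966, -p*log2(p) = 0.521090
  p = 15/30 = 0.500000: log2(p) = -1.000000, -p*log2(p) = 0.500000
  p = 6/30 = 0.200000: log2(p) = -2.321928, -p*log2(p) = 0.464386
H = 0.521090 + 0.500000 + 0.464386 = 1.485476

H = 1.4855 bits/symbol


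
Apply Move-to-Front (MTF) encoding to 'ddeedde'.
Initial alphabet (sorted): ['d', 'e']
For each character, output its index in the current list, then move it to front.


MTF encoding:
'd': index 0 in ['d', 'e'] -> ['d', 'e']
'd': index 0 in ['d', 'e'] -> ['d', 'e']
'e': index 1 in ['d', 'e'] -> ['e', 'd']
'e': index 0 in ['e', 'd'] -> ['e', 'd']
'd': index 1 in ['e', 'd'] -> ['d', 'e']
'd': index 0 in ['d', 'e'] -> ['d', 'e']
'e': index 1 in ['d', 'e'] -> ['e', 'd']


Output: [0, 0, 1, 0, 1, 0, 1]


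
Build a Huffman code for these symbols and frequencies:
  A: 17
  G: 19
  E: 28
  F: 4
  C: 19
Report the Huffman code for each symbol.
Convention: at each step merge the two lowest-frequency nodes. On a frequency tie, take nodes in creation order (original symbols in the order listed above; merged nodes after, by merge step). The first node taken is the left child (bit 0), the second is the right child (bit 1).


Huffman tree construction:
Step 1: Merge F(4) + A(17) = 21
Step 2: Merge G(19) + C(19) = 38
Step 3: Merge (F+A)(21) + E(28) = 49
Step 4: Merge (G+C)(38) + ((F+A)+E)(49) = 87
Read each symbol's code off the tree from the root (left child = 0, right child = 1).

Codes:
  A: 101 (length 3)
  G: 00 (length 2)
  E: 11 (length 2)
  F: 100 (length 3)
  C: 01 (length 2)
Average code length: 195/87 = 2.2414 bits/symbol


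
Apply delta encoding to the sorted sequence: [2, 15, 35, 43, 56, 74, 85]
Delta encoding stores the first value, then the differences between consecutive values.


First value: 2
Deltas:
  15 - 2 = 13
  35 - 15 = 20
  43 - 35 = 8
  56 - 43 = 13
  74 - 56 = 18
  85 - 74 = 11


Delta encoded: [2, 13, 20, 8, 13, 18, 11]


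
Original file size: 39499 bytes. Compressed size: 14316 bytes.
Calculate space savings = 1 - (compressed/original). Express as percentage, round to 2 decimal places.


ratio = compressed/original = 14316/39499 = 0.36244
savings = 1 - ratio = 1 - 0.36244 = 0.63756
as a percentage: 0.63756 * 100 = 63.76%

Space savings = 1 - 14316/39499 = 63.76%


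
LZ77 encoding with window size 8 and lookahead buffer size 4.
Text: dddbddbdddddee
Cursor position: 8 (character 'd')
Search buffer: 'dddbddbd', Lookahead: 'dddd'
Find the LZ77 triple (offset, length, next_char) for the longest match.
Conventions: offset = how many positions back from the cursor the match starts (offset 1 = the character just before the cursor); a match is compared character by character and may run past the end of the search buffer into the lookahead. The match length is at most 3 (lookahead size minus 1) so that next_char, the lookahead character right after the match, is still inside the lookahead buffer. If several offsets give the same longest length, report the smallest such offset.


Try each offset into the search buffer:
  offset=1 (pos 7, char 'd'): match length 3
  offset=2 (pos 6, char 'b'): match length 0
  offset=3 (pos 5, char 'd'): match length 1
  offset=4 (pos 4, char 'd'): match length 2
  offset=5 (pos 3, char 'b'): match length 0
  offset=6 (pos 2, char 'd'): match length 1
  offset=7 (pos 1, char 'd'): match length 2
  offset=8 (pos 0, char 'd'): match length 3
Longest match has length 3, found at offsets 1, 8; take the smallest, offset 1.
next_char = character at position 8 + 3 = 11 -> 'd'

Best match: offset=1, length=3 (matching 'ddd' starting at position 7)
LZ77 triple: (1, 3, 'd')


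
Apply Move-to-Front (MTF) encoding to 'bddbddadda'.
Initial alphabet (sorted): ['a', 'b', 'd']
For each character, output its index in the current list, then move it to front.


MTF encoding:
'b': index 1 in ['a', 'b', 'd'] -> ['b', 'a', 'd']
'd': index 2 in ['b', 'a', 'd'] -> ['d', 'b', 'a']
'd': index 0 in ['d', 'b', 'a'] -> ['d', 'b', 'a']
'b': index 1 in ['d', 'b', 'a'] -> ['b', 'd', 'a']
'd': index 1 in ['b', 'd', 'a'] -> ['d', 'b', 'a']
'd': index 0 in ['d', 'b', 'a'] -> ['d', 'b', 'a']
'a': index 2 in ['d', 'b', 'a'] -> ['a', 'd', 'b']
'd': index 1 in ['a', 'd', 'b'] -> ['d', 'a', 'b']
'd': index 0 in ['d', 'a', 'b'] -> ['d', 'a', 'b']
'a': index 1 in ['d', 'a', 'b'] -> ['a', 'd', 'b']


Output: [1, 2, 0, 1, 1, 0, 2, 1, 0, 1]


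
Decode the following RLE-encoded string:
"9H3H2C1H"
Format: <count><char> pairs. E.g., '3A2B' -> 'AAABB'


Expanding each <count><char> pair:
  9H -> 'HHHHHHHHH'
  3H -> 'HHH'
  2C -> 'CC'
  1H -> 'H'

Decoded = HHHHHHHHHHHHCCH


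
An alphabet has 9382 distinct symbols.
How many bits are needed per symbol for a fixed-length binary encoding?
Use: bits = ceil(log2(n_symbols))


log2(9382) = 13.1957
Bracket: 2^13 = 8192 < 9382 <= 2^14 = 16384
So ceil(log2(9382)) = 14

bits = ceil(log2(9382)) = ceil(13.1957) = 14 bits


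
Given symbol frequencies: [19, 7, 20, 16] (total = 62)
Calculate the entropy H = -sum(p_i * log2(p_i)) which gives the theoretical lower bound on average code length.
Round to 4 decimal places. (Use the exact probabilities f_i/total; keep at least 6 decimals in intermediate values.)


Per-symbol terms -p_i * log2(p_i) with p_i = f_i/62:
  p = 19/62 = 0.306452: log2(p) = -1.706269, -p*log2(p) = 0.522889
  p = 7/62 = 0.112903: log2(p) = -3.146841, -p*log2(p) = 0.355289
  p = 20/62 = 0.322581: log2(p) = -1.632268, -p*log2(p) = 0.526538
  p = 16/62 = 0.258065: log2(p) = -1.954196, -p*log2(p) = 0.504309
H = 0.522889 + 0.355289 + 0.526538 + 0.504309 = 1.909025

H = 1.909 bits/symbol


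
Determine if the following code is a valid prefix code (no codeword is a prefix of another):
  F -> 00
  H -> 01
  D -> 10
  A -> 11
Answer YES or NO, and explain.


Checking each pair (does one codeword prefix another?):
  F='00' vs H='01': no prefix
  F='00' vs D='10': no prefix
  F='00' vs A='11': no prefix
  H='01' vs F='00': no prefix
  H='01' vs D='10': no prefix
  H='01' vs A='11': no prefix
  D='10' vs F='00': no prefix
  D='10' vs H='01': no prefix
  D='10' vs A='11': no prefix
  A='11' vs F='00': no prefix
  A='11' vs H='01': no prefix
  A='11' vs D='10': no prefix
No violation found over all pairs.

YES -- this is a valid prefix code. No codeword is a prefix of any other codeword.


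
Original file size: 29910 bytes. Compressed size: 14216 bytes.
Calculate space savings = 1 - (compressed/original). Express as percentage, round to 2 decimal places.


ratio = compressed/original = 14216/29910 = 0.475293
savings = 1 - ratio = 1 - 0.475293 = 0.524707
as a percentage: 0.524707 * 100 = 52.47%

Space savings = 1 - 14216/29910 = 52.47%


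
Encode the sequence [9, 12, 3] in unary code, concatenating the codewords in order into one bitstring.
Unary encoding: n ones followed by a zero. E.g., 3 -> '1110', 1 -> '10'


Encode each number as n ones followed by a terminating 0:
  9 -> 1111111110 (10 bits)
  12 -> 1111111111110 (13 bits)
  3 -> 1110 (4 bits)
Total length = 10 + 13 + 4 = 27 bits.

Unary([9, 12, 3]) = 111111111011111111111101110 (27 bits)


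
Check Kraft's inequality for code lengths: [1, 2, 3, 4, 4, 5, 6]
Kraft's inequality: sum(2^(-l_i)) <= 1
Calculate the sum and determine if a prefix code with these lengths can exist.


Sum = 2^(-1) + 2^(-2) + 2^(-3) + 2^(-4) + 2^(-4) + 2^(-5) + 2^(-6)
    = 0.5 + 0.25 + 0.125 + 0.0625 + 0.0625 + 0.03125 + 0.015625
    = 67/64 = 1.046875
Since 1.046875 > 1, Kraft's inequality is NOT satisfied.
A prefix code with these lengths CANNOT exist.

Kraft sum = 1.046875. Not satisfied.


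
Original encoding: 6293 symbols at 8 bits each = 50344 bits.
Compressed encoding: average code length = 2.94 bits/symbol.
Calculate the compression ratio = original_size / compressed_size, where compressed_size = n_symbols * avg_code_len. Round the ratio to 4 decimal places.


original_size = n_symbols * orig_bits = 6293 * 8 = 50344 bits
compressed_size = n_symbols * avg_code_len = 6293 * 2.94 = 18501.42 bits
ratio = original_size / compressed_size = 50344 / 18501.42 = 2.7211

Compression ratio = 2.7211


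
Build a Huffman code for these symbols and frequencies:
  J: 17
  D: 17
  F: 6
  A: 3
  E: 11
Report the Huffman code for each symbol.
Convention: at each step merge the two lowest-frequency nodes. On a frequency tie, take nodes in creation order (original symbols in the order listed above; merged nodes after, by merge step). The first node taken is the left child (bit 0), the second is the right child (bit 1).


Huffman tree construction:
Step 1: Merge A(3) + F(6) = 9
Step 2: Merge (A+F)(9) + E(11) = 20
Step 3: Merge J(17) + D(17) = 34
Step 4: Merge ((A+F)+E)(20) + (J+D)(34) = 54
Read each symbol's code off the tree from the root (left child = 0, right child = 1).

Codes:
  J: 10 (length 2)
  D: 11 (length 2)
  F: 001 (length 3)
  A: 000 (length 3)
  E: 01 (length 2)
Average code length: 117/54 = 2.1667 bits/symbol


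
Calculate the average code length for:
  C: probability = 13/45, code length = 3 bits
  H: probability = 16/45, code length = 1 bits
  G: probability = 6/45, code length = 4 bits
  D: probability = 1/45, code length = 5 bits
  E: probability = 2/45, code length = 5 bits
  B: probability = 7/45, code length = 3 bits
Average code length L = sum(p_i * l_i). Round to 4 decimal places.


Weighted contributions p_i * l_i:
  C: (13/45) * 3 = 39/45
  H: (16/45) * 1 = 16/45
  G: (6/45) * 4 = 24/45
  D: (1/45) * 5 = 5/45
  E: (2/45) * 5 = 10/45
  B: (7/45) * 3 = 21/45
Sum = (39 + 16 + 24 + 5 + 10 + 21)/45 = 115/45

L = 115/45 = 2.5556 bits/symbol


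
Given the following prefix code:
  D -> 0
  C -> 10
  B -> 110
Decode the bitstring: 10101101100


Decoding step by step:
Bits 10 -> C
Bits 10 -> C
Bits 110 -> B
Bits 110 -> B
Bits 0 -> D


Decoded message: CCBBD


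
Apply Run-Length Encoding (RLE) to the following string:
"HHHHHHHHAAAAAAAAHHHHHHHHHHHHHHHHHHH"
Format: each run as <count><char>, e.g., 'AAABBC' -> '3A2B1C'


Scanning runs left to right:
  i=0: run of 'H' x 8 -> '8H'
  i=8: run of 'A' x 8 -> '8A'
  i=16: run of 'H' x 19 -> '19H'

RLE = 8H8A19H


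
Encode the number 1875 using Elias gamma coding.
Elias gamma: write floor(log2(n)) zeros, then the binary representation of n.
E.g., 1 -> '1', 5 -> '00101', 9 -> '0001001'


num_bits = floor(log2(1875)) + 1 = 11
leading_zeros = num_bits - 1 = 10
binary(1875) = 11101010011

Elias gamma(1875) = '0000000000' + '11101010011' = 000000000011101010011 (21 bits)


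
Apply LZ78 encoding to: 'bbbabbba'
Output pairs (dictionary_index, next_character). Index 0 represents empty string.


LZ78 encoding steps:
Dictionary: {0: ''}
Step 1: w='' (idx 0), next='b' -> output (0, 'b'), add 'b' as idx 1
Step 2: w='b' (idx 1), next='b' -> output (1, 'b'), add 'bb' as idx 2
Step 3: w='' (idx 0), next='a' -> output (0, 'a'), add 'a' as idx 3
Step 4: w='bb' (idx 2), next='b' -> output (2, 'b'), add 'bbb' as idx 4
Step 5: w='a' (idx 3), end of input -> output (3, '')


Encoded: [(0, 'b'), (1, 'b'), (0, 'a'), (2, 'b'), (3, '')]


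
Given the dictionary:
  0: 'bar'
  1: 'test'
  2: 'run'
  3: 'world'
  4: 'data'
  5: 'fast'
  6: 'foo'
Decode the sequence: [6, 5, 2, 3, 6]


Look up each index in the dictionary:
  6 -> 'foo'
  5 -> 'fast'
  2 -> 'run'
  3 -> 'world'
  6 -> 'foo'

Decoded: "foo fast run world foo"


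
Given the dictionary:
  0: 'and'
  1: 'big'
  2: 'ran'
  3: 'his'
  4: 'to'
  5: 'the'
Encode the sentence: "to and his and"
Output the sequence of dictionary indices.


Look up each word in the dictionary:
  'to' -> 4
  'and' -> 0
  'his' -> 3
  'and' -> 0

Encoded: [4, 0, 3, 0]


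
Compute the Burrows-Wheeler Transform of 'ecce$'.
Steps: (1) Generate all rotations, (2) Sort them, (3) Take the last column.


Rotations (sorted):
  0: $ecce -> last char: e
  1: cce$e -> last char: e
  2: ce$ec -> last char: c
  3: e$ecc -> last char: c
  4: ecce$ -> last char: $


BWT = eecc$


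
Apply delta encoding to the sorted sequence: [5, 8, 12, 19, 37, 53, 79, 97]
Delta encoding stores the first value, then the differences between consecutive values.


First value: 5
Deltas:
  8 - 5 = 3
  12 - 8 = 4
  19 - 12 = 7
  37 - 19 = 18
  53 - 37 = 16
  79 - 53 = 26
  97 - 79 = 18


Delta encoded: [5, 3, 4, 7, 18, 16, 26, 18]


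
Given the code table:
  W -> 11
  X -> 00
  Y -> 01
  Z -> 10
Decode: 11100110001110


Decoding:
11 -> W
10 -> Z
01 -> Y
10 -> Z
00 -> X
11 -> W
10 -> Z


Result: WZYZXWZ


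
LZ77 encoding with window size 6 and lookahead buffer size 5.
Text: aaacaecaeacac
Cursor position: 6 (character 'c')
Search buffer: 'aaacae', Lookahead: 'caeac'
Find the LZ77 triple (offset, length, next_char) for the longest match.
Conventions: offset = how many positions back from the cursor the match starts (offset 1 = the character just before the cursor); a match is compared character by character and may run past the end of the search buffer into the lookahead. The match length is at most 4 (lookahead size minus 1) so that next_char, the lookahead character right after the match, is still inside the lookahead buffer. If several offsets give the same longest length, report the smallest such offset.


Try each offset into the search buffer:
  offset=1 (pos 5, char 'e'): match length 0
  offset=2 (pos 4, char 'a'): match length 0
  offset=3 (pos 3, char 'c'): match length 3
  offset=4 (pos 2, char 'a'): match length 0
  offset=5 (pos 1, char 'a'): match length 0
  offset=6 (pos 0, char 'a'): match length 0
Longest match has length 3 at offset 3.
next_char = character at position 6 + 3 = 9 -> 'a'

Best match: offset=3, length=3 (matching 'cae' starting at position 3)
LZ77 triple: (3, 3, 'a')


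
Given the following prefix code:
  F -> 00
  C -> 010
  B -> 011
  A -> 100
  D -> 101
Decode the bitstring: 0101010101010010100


Decoding step by step:
Bits 010 -> C
Bits 101 -> D
Bits 010 -> C
Bits 101 -> D
Bits 00 -> F
Bits 101 -> D
Bits 00 -> F


Decoded message: CDCDFDF


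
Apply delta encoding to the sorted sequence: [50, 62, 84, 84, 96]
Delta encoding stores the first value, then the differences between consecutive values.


First value: 50
Deltas:
  62 - 50 = 12
  84 - 62 = 22
  84 - 84 = 0
  96 - 84 = 12


Delta encoded: [50, 12, 22, 0, 12]


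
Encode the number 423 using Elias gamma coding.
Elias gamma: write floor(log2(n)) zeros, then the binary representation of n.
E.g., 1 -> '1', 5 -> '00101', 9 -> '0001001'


num_bits = floor(log2(423)) + 1 = 9
leading_zeros = num_bits - 1 = 8
binary(423) = 110100111

Elias gamma(423) = '00000000' + '110100111' = 00000000110100111 (17 bits)


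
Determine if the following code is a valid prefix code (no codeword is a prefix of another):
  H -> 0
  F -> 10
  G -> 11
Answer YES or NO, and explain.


Checking each pair (does one codeword prefix another?):
  H='0' vs F='10': no prefix
  H='0' vs G='11': no prefix
  F='10' vs H='0': no prefix
  F='10' vs G='11': no prefix
  G='11' vs H='0': no prefix
  G='11' vs F='10': no prefix
No violation found over all pairs.

YES -- this is a valid prefix code. No codeword is a prefix of any other codeword.


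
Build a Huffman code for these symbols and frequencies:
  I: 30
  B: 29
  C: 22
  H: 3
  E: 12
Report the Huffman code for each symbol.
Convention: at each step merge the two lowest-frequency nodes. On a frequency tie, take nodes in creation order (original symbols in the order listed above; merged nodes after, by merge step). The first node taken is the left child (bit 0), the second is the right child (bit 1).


Huffman tree construction:
Step 1: Merge H(3) + E(12) = 15
Step 2: Merge (H+E)(15) + C(22) = 37
Step 3: Merge B(29) + I(30) = 59
Step 4: Merge ((H+E)+C)(37) + (B+I)(59) = 96
Read each symbol's code off the tree from the root (left child = 0, right child = 1).

Codes:
  I: 11 (length 2)
  B: 10 (length 2)
  C: 01 (length 2)
  H: 000 (length 3)
  E: 001 (length 3)
Average code length: 207/96 = 2.1563 bits/symbol


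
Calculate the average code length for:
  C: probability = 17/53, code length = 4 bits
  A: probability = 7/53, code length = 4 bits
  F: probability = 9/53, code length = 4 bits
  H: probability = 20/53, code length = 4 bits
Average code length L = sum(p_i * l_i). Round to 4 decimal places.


Weighted contributions p_i * l_i:
  C: (17/53) * 4 = 68/53
  A: (7/53) * 4 = 28/53
  F: (9/53) * 4 = 36/53
  H: (20/53) * 4 = 80/53
Sum = (68 + 28 + 36 + 80)/53 = 212/53

L = 212/53 = 4.0000 bits/symbol


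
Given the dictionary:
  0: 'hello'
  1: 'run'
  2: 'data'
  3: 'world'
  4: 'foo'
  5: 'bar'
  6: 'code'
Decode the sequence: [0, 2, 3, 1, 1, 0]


Look up each index in the dictionary:
  0 -> 'hello'
  2 -> 'data'
  3 -> 'world'
  1 -> 'run'
  1 -> 'run'
  0 -> 'hello'

Decoded: "hello data world run run hello"


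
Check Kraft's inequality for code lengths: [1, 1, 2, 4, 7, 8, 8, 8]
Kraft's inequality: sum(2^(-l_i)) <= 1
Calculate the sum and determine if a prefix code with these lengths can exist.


Sum = 2^(-1) + 2^(-1) + 2^(-2) + 2^(-4) + 2^(-7) + 2^(-8) + 2^(-8) + 2^(-8)
    = 0.5 + 0.5 + 0.25 + 0.0625 + 0.0078125 + 0.00390625 + 0.00390625 + 0.00390625
    = 341/256 = 1.33203125
Since 1.33203125 > 1, Kraft's inequality is NOT satisfied.
A prefix code with these lengths CANNOT exist.

Kraft sum = 1.33203125. Not satisfied.


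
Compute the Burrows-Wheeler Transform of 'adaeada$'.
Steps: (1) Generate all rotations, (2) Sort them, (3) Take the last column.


Rotations (sorted):
  0: $adaeada -> last char: a
  1: a$adaead -> last char: d
  2: ada$adae -> last char: e
  3: adaeada$ -> last char: $
  4: aeada$ad -> last char: d
  5: da$adaea -> last char: a
  6: daeada$a -> last char: a
  7: eada$ada -> last char: a


BWT = ade$daaa


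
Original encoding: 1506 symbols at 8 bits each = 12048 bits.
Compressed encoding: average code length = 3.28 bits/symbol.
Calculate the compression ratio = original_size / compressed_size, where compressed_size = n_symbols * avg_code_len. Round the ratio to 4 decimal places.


original_size = n_symbols * orig_bits = 1506 * 8 = 12048 bits
compressed_size = n_symbols * avg_code_len = 1506 * 3.28 = 4939.68 bits
ratio = original_size / compressed_size = 12048 / 4939.68 = 2.439

Compression ratio = 2.439


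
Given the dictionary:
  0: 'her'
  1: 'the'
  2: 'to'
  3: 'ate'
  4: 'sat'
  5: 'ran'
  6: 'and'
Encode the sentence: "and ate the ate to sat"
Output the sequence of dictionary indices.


Look up each word in the dictionary:
  'and' -> 6
  'ate' -> 3
  'the' -> 1
  'ate' -> 3
  'to' -> 2
  'sat' -> 4

Encoded: [6, 3, 1, 3, 2, 4]


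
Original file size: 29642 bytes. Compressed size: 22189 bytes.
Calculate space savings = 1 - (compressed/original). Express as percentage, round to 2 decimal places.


ratio = compressed/original = 22189/29642 = 0.748566
savings = 1 - ratio = 1 - 0.748566 = 0.251434
as a percentage: 0.251434 * 100 = 25.14%

Space savings = 1 - 22189/29642 = 25.14%


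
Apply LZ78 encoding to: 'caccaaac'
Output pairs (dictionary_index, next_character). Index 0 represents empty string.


LZ78 encoding steps:
Dictionary: {0: ''}
Step 1: w='' (idx 0), next='c' -> output (0, 'c'), add 'c' as idx 1
Step 2: w='' (idx 0), next='a' -> output (0, 'a'), add 'a' as idx 2
Step 3: w='c' (idx 1), next='c' -> output (1, 'c'), add 'cc' as idx 3
Step 4: w='a' (idx 2), next='a' -> output (2, 'a'), add 'aa' as idx 4
Step 5: w='a' (idx 2), next='c' -> output (2, 'c'), add 'ac' as idx 5


Encoded: [(0, 'c'), (0, 'a'), (1, 'c'), (2, 'a'), (2, 'c')]


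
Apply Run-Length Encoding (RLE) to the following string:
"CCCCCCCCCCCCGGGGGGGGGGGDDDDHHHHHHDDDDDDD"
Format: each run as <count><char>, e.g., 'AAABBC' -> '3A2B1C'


Scanning runs left to right:
  i=0: run of 'C' x 12 -> '12C'
  i=12: run of 'G' x 11 -> '11G'
  i=23: run of 'D' x 4 -> '4D'
  i=27: run of 'H' x 6 -> '6H'
  i=33: run of 'D' x 7 -> '7D'

RLE = 12C11G4D6H7D


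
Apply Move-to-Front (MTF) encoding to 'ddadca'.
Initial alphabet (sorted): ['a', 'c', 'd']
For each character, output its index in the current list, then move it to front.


MTF encoding:
'd': index 2 in ['a', 'c', 'd'] -> ['d', 'a', 'c']
'd': index 0 in ['d', 'a', 'c'] -> ['d', 'a', 'c']
'a': index 1 in ['d', 'a', 'c'] -> ['a', 'd', 'c']
'd': index 1 in ['a', 'd', 'c'] -> ['d', 'a', 'c']
'c': index 2 in ['d', 'a', 'c'] -> ['c', 'd', 'a']
'a': index 2 in ['c', 'd', 'a'] -> ['a', 'c', 'd']


Output: [2, 0, 1, 1, 2, 2]


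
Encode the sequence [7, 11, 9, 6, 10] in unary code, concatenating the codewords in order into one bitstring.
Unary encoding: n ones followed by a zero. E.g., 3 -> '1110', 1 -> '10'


Encode each number as n ones followed by a terminating 0:
  7 -> 11111110 (8 bits)
  11 -> 111111111110 (12 bits)
  9 -> 1111111110 (10 bits)
  6 -> 1111110 (7 bits)
  10 -> 11111111110 (11 bits)
Total length = 8 + 12 + 10 + 7 + 11 = 48 bits.

Unary([7, 11, 9, 6, 10]) = 111111101111111111101111111110111111011111111110 (48 bits)


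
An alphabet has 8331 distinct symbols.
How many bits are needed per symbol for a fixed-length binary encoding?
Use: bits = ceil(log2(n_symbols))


log2(8331) = 13.0243
Bracket: 2^13 = 8192 < 8331 <= 2^14 = 16384
So ceil(log2(8331)) = 14

bits = ceil(log2(8331)) = ceil(13.0243) = 14 bits


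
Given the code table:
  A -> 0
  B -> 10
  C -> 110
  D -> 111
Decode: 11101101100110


Decoding:
111 -> D
0 -> A
110 -> C
110 -> C
0 -> A
110 -> C


Result: DACCAC


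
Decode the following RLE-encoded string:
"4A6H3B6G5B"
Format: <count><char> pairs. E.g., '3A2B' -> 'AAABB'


Expanding each <count><char> pair:
  4A -> 'AAAA'
  6H -> 'HHHHHH'
  3B -> 'BBB'
  6G -> 'GGGGGG'
  5B -> 'BBBBB'

Decoded = AAAAHHHHHHBBBGGGGGGBBBBB


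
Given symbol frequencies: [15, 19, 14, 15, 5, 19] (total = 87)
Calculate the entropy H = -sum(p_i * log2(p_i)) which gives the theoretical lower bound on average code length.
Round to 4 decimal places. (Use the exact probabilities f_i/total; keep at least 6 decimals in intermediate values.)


Per-symbol terms -p_i * log2(p_i) with p_i = f_i/87:
  p = 15/87 = 0.172414: log2(p) = -2.536053, -p*log2(p) = 0.437251
  p = 19/87 = 0.218391: log2(p) = -2.195016, -p*log2(p) = 0.479371
  p = 14/87 = 0.160920: log2(p) = -2.635589, -p*log2(p) = 0.424118
  p = 15/87 = 0.172414: log2(p) = -2.536053, -p*log2(p) = 0.437251
  p = 5/87 = 0.057471: log2(p) = -4.121015, -p*log2(p) = 0.236840
  p = 19/87 = 0.218391: log2(p) = -2.195016, -p*log2(p) = 0.479371
H = 0.437251 + 0.479371 + 0.424118 + 0.437251 + 0.236840 + 0.479371 = 2.494202

H = 2.4942 bits/symbol


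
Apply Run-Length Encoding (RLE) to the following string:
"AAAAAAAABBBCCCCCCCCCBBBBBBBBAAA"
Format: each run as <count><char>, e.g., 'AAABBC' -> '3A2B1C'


Scanning runs left to right:
  i=0: run of 'A' x 8 -> '8A'
  i=8: run of 'B' x 3 -> '3B'
  i=11: run of 'C' x 9 -> '9C'
  i=20: run of 'B' x 8 -> '8B'
  i=28: run of 'A' x 3 -> '3A'

RLE = 8A3B9C8B3A


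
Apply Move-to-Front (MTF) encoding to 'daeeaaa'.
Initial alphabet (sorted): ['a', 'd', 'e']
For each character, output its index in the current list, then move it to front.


MTF encoding:
'd': index 1 in ['a', 'd', 'e'] -> ['d', 'a', 'e']
'a': index 1 in ['d', 'a', 'e'] -> ['a', 'd', 'e']
'e': index 2 in ['a', 'd', 'e'] -> ['e', 'a', 'd']
'e': index 0 in ['e', 'a', 'd'] -> ['e', 'a', 'd']
'a': index 1 in ['e', 'a', 'd'] -> ['a', 'e', 'd']
'a': index 0 in ['a', 'e', 'd'] -> ['a', 'e', 'd']
'a': index 0 in ['a', 'e', 'd'] -> ['a', 'e', 'd']


Output: [1, 1, 2, 0, 1, 0, 0]


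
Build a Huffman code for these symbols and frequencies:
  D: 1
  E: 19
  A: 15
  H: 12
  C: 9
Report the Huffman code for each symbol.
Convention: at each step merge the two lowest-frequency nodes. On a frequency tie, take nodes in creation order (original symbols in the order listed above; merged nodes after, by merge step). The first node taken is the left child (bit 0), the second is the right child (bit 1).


Huffman tree construction:
Step 1: Merge D(1) + C(9) = 10
Step 2: Merge (D+C)(10) + H(12) = 22
Step 3: Merge A(15) + E(19) = 34
Step 4: Merge ((D+C)+H)(22) + (A+E)(34) = 56
Read each symbol's code off the tree from the root (left child = 0, right child = 1).

Codes:
  D: 000 (length 3)
  E: 11 (length 2)
  A: 10 (length 2)
  H: 01 (length 2)
  C: 001 (length 3)
Average code length: 122/56 = 2.1786 bits/symbol


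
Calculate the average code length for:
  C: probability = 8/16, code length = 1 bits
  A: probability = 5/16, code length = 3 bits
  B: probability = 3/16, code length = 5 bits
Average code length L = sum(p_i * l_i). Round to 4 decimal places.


Weighted contributions p_i * l_i:
  C: (8/16) * 1 = 8/16
  A: (5/16) * 3 = 15/16
  B: (3/16) * 5 = 15/16
Sum = (8 + 15 + 15)/16 = 38/16

L = 38/16 = 2.3750 bits/symbol


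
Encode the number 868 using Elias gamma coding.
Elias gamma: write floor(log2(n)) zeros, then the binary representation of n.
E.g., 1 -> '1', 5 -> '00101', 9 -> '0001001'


num_bits = floor(log2(868)) + 1 = 10
leading_zeros = num_bits - 1 = 9
binary(868) = 1101100100

Elias gamma(868) = '000000000' + '1101100100' = 0000000001101100100 (19 bits)


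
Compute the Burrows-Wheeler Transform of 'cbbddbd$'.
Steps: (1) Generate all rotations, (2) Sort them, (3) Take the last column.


Rotations (sorted):
  0: $cbbddbd -> last char: d
  1: bbddbd$c -> last char: c
  2: bd$cbbdd -> last char: d
  3: bddbd$cb -> last char: b
  4: cbbddbd$ -> last char: $
  5: d$cbbddb -> last char: b
  6: dbd$cbbd -> last char: d
  7: ddbd$cbb -> last char: b


BWT = dcdb$bdb


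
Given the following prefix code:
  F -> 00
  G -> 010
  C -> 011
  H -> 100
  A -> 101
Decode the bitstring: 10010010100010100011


Decoding step by step:
Bits 100 -> H
Bits 100 -> H
Bits 101 -> A
Bits 00 -> F
Bits 010 -> G
Bits 100 -> H
Bits 011 -> C


Decoded message: HHAFGHC


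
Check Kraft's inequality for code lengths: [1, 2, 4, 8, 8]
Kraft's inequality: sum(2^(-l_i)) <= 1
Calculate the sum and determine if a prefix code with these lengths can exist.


Sum = 2^(-1) + 2^(-2) + 2^(-4) + 2^(-8) + 2^(-8)
    = 0.5 + 0.25 + 0.0625 + 0.00390625 + 0.00390625
    = 210/256 = 0.8203125
Since 0.8203125 <= 1, Kraft's inequality IS satisfied.
A prefix code with these lengths CAN exist.

Kraft sum = 0.8203125. Satisfied.


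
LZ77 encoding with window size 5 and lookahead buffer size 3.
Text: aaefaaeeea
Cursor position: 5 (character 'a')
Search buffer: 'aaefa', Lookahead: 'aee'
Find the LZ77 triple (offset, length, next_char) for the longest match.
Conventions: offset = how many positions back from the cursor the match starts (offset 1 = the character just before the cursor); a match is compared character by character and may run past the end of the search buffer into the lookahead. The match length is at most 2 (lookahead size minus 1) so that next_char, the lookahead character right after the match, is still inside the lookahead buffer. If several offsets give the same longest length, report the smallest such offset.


Try each offset into the search buffer:
  offset=1 (pos 4, char 'a'): match length 1
  offset=2 (pos 3, char 'f'): match length 0
  offset=3 (pos 2, char 'e'): match length 0
  offset=4 (pos 1, char 'a'): match length 2
  offset=5 (pos 0, char 'a'): match length 1
Longest match has length 2 at offset 4.
next_char = character at position 5 + 2 = 7 -> 'e'

Best match: offset=4, length=2 (matching 'ae' starting at position 1)
LZ77 triple: (4, 2, 'e')
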